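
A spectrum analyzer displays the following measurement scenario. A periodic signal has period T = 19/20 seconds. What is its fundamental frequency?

The fundamental frequency is the reciprocal of the period.
f = 1/T = 1/(19/20) = 20/19 Hz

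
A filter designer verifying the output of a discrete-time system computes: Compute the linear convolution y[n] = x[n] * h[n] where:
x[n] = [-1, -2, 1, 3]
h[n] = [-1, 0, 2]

y[n] = sum_k x[k]*h[n-k]. Output length = len(x) + len(h) - 1 = 4 + 3 - 1 = 6.
y[0] = -1*-1 = 1
y[1] = -2*-1 + -1*0 = 2
y[2] = 1*-1 + -2*0 + -1*2 = -3
y[3] = 3*-1 + 1*0 + -2*2 = -7
y[4] = 3*0 + 1*2 = 2
y[5] = 3*2 = 6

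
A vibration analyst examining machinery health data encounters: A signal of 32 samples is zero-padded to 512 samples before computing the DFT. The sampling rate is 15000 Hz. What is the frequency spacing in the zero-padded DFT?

Original DFT: N = 32, resolution = f_s/N = 15000/32 = 1875/4 Hz
Zero-padded DFT: N = 512, resolution = f_s/N = 15000/512 = 1875/64 Hz
Zero-padding interpolates the spectrum (finer frequency grid)
but does NOT improve the true spectral resolution (ability to resolve close frequencies).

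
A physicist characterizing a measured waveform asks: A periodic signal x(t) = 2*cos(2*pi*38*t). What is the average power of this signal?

Average power of A*cos(wt) is A^2/2.
P = 2^2 / 2 = 4/2 = 2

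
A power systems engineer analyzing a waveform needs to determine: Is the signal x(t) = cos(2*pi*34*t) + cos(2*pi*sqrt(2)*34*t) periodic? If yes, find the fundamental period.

f1 = 34 Hz, f2 = 34*sqrt(2) Hz
Ratio f2/f1 = sqrt(2), which is irrational.
Since the frequency ratio is irrational, no common period exists.
The signal is not periodic.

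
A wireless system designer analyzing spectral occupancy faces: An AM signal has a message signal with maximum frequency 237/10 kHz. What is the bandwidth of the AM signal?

In AM (double-sideband), the bandwidth is twice the message frequency.
BW = 2 * f_m = 2 * 237/10 kHz = 237/5 kHz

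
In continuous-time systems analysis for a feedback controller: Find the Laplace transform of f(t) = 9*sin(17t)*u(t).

Standard pair: sin(wt)*u(t) <-> w/(s^2+w^2)
With w = 17: L{9*sin(17t)*u(t)} = 153/(s^2+289)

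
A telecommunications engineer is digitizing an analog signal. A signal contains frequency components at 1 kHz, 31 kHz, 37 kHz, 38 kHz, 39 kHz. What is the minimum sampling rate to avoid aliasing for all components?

The highest frequency component is f_max = 39 kHz.
Nyquist rate = 2 * f_max = 2 * 39 kHz = 78 kHz.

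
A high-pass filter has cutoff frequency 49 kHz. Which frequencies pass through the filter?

A high-pass filter passes all frequencies above the cutoff frequency 49 kHz and attenuates lower frequencies.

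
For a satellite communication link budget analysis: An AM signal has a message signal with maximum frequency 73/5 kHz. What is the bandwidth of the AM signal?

In AM (double-sideband), the bandwidth is twice the message frequency.
BW = 2 * f_m = 2 * 73/5 kHz = 146/5 kHz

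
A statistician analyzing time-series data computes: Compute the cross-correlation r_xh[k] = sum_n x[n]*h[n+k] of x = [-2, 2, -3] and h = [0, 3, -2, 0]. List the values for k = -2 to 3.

Both sequences indexed from 0 and zero outside their support.
Lags with overlap: k = -2 to 3.
  r_xh[-2] = x[2]*h[0] = 0
  r_xh[-1] = x[1]*h[0] + x[2]*h[1] = -9
  r_xh[0] = x[0]*h[0] + x[1]*h[1] + x[2]*h[2] = 12
  r_xh[1] = x[0]*h[1] + x[1]*h[2] + x[2]*h[3] = -10
  r_xh[2] = x[0]*h[2] + x[1]*h[3] = 4
  r_xh[3] = x[0]*h[3] = 0
r_xh = [0, -9, 12, -10, 4, 0] (for k = -2, ..., 3)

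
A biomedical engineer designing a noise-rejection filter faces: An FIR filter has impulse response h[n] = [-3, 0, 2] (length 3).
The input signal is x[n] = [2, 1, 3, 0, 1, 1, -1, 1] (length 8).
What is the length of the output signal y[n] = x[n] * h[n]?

For linear convolution, the output length is:
len(y) = len(x) + len(h) - 1 = 8 + 3 - 1 = 10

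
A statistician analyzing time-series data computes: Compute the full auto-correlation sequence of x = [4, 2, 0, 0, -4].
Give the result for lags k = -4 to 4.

r_xx[k] = sum_m x[m]*x[m+k], indexed from 0, for k = -4 to 4:
  r_xx[-4] = x[4]*x[0] = -16
  r_xx[-3] = x[3]*x[0] + x[4]*x[1] = -8
  r_xx[-2] = x[2]*x[0] + x[3]*x[1] + x[4]*x[2] = 0
  r_xx[-1] = x[1]*x[0] + x[2]*x[1] + x[3]*x[2] + x[4]*x[3] = 8
  r_xx[0] = x[0]*x[0] + x[1]*x[1] + x[2]*x[2] + x[3]*x[3] + x[4]*x[4] = 36
  r_xx[1] = x[0]*x[1] + x[1]*x[2] + x[2]*x[3] + x[3]*x[4] = 8
  r_xx[2] = x[0]*x[2] + x[1]*x[3] + x[2]*x[4] = 0
  r_xx[3] = x[0]*x[3] + x[1]*x[4] = -8
  r_xx[4] = x[0]*x[4] = -16
r_xx = [-16, -8, 0, 8, 36, 8, 0, -8, -16]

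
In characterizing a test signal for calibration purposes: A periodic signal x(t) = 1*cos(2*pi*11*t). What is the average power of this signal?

Average power of A*cos(wt) is A^2/2.
P = 1^2 / 2 = 1/2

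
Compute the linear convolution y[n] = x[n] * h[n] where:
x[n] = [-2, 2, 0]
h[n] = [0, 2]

y[n] = sum_k x[k]*h[n-k]. Output length = len(x) + len(h) - 1 = 3 + 2 - 1 = 4.
y[0] = -2*0 = 0
y[1] = 2*0 + -2*2 = -4
y[2] = 0*0 + 2*2 = 4
y[3] = 0*2 = 0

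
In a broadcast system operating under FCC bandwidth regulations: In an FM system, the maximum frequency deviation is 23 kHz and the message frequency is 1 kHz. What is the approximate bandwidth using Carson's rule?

Carson's rule: BW = 2*(delta_f + f_m)
= 2*(23 + 1) kHz = 48 kHz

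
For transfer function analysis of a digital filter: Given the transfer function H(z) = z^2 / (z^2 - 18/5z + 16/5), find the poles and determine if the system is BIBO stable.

Poles are roots of the denominator: z^2 - 18/5z + 16/5 = 0.
Quadratic formula: z = [-(-18/5) +/- sqrt((-18/5)^2 - 4*(16/5))] / 2
Discriminant = 324/25 - 64/5 = 4/25; sqrt = 2/5.
z = (18/5 +/- 2/5) / 2 => z = 2 or z = 8/5.
|p1| = 8/5, |p2| = 2.
For BIBO stability, all poles must lie inside the unit circle (|p| < 1).
System is UNSTABLE since at least one |p| >= 1.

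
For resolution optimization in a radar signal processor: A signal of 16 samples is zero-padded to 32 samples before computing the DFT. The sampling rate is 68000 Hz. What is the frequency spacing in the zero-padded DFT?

Original DFT: N = 16, resolution = f_s/N = 68000/16 = 4250 Hz
Zero-padded DFT: N = 32, resolution = f_s/N = 68000/32 = 2125 Hz
Zero-padding interpolates the spectrum (finer frequency grid)
but does NOT improve the true spectral resolution (ability to resolve close frequencies).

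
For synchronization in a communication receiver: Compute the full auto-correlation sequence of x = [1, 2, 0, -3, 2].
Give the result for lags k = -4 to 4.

r_xx[k] = sum_m x[m]*x[m+k], indexed from 0, for k = -4 to 4:
  r_xx[-4] = x[4]*x[0] = 2
  r_xx[-3] = x[3]*x[0] + x[4]*x[1] = 1
  r_xx[-2] = x[2]*x[0] + x[3]*x[1] + x[4]*x[2] = -6
  r_xx[-1] = x[1]*x[0] + x[2]*x[1] + x[3]*x[2] + x[4]*x[3] = -4
  r_xx[0] = x[0]*x[0] + x[1]*x[1] + x[2]*x[2] + x[3]*x[3] + x[4]*x[4] = 18
  r_xx[1] = x[0]*x[1] + x[1]*x[2] + x[2]*x[3] + x[3]*x[4] = -4
  r_xx[2] = x[0]*x[2] + x[1]*x[3] + x[2]*x[4] = -6
  r_xx[3] = x[0]*x[3] + x[1]*x[4] = 1
  r_xx[4] = x[0]*x[4] = 2
r_xx = [2, 1, -6, -4, 18, -4, -6, 1, 2]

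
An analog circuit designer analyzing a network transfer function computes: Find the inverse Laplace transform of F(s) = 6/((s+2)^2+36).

Standard pair: w/((s+a)^2+w^2) <-> e^(-at)*sin(wt)*u(t)
With a=2, w=6: f(t) = e^(-2t)*sin(6t)*u(t)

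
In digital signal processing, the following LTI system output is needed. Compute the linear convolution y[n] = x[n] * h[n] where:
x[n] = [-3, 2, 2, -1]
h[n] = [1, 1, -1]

y[n] = sum_k x[k]*h[n-k]. Output length = len(x) + len(h) - 1 = 4 + 3 - 1 = 6.
y[0] = -3*1 = -3
y[1] = 2*1 + -3*1 = -1
y[2] = 2*1 + 2*1 + -3*-1 = 7
y[3] = -1*1 + 2*1 + 2*-1 = -1
y[4] = -1*1 + 2*-1 = -3
y[5] = -1*-1 = 1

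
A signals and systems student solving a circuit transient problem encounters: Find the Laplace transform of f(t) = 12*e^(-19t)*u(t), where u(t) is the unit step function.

Standard Laplace transform pair:
e^(-at)*u(t) <-> 1/(s+a)
With a = 19: L{12*e^(-19t)*u(t)} = 12/(s+19), ROC: Re(s) > -19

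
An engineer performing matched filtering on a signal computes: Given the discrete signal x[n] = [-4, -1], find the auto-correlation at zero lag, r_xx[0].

The auto-correlation at zero lag r_xx[0] equals the signal energy.
r_xx[0] = sum of x[n]^2 = (-4)^2 + (-1)^2
= 16 + 1 = 17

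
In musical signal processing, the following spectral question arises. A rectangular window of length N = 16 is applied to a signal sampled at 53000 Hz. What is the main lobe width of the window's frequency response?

For a rectangular window of length N,
the main lobe width in frequency is 2*f_s/N.
= 2*53000/16 = 6625 Hz
This determines the minimum frequency separation for resolving two sinusoids.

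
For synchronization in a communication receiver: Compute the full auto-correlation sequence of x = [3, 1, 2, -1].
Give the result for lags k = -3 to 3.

r_xx[k] = sum_m x[m]*x[m+k], indexed from 0, for k = -3 to 3:
  r_xx[-3] = x[3]*x[0] = -3
  r_xx[-2] = x[2]*x[0] + x[3]*x[1] = 5
  r_xx[-1] = x[1]*x[0] + x[2]*x[1] + x[3]*x[2] = 3
  r_xx[0] = x[0]*x[0] + x[1]*x[1] + x[2]*x[2] + x[3]*x[3] = 15
  r_xx[1] = x[0]*x[1] + x[1]*x[2] + x[2]*x[3] = 3
  r_xx[2] = x[0]*x[2] + x[1]*x[3] = 5
  r_xx[3] = x[0]*x[3] = -3
r_xx = [-3, 5, 3, 15, 3, 5, -3]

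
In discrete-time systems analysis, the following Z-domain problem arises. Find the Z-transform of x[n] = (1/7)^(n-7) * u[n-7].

Time-shifting property: if X(z) = Z{x[n]}, then Z{x[n-d]} = z^(-d) * X(z)
X(z) = z/(z - 1/7) for x[n] = (1/7)^n * u[n]
Z{x[n-7]} = z^(-7) * z/(z - 1/7) = z^(-6)/(z - 1/7)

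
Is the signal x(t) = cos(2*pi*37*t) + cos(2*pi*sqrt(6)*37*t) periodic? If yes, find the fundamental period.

f1 = 37 Hz, f2 = 37*sqrt(6) Hz
Ratio f2/f1 = sqrt(6), which is irrational.
Since the frequency ratio is irrational, no common period exists.
The signal is not periodic.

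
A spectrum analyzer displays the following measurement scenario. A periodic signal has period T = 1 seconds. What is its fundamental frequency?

The fundamental frequency is the reciprocal of the period.
f = 1/T = 1/(1) = 1 Hz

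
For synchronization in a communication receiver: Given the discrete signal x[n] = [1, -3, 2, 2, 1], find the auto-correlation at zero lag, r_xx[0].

The auto-correlation at zero lag r_xx[0] equals the signal energy.
r_xx[0] = sum of x[n]^2 = 1^2 + (-3)^2 + 2^2 + 2^2 + 1^2
= 1 + 9 + 4 + 4 + 1 = 19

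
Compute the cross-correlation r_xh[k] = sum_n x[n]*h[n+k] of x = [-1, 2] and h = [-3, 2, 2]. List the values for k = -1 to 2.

Both sequences indexed from 0 and zero outside their support.
Lags with overlap: k = -1 to 2.
  r_xh[-1] = x[1]*h[0] = -6
  r_xh[0] = x[0]*h[0] + x[1]*h[1] = 7
  r_xh[1] = x[0]*h[1] + x[1]*h[2] = 2
  r_xh[2] = x[0]*h[2] = -2
r_xh = [-6, 7, 2, -2] (for k = -1, ..., 2)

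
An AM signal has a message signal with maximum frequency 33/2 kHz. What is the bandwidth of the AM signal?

In AM (double-sideband), the bandwidth is twice the message frequency.
BW = 2 * f_m = 2 * 33/2 kHz = 33 kHz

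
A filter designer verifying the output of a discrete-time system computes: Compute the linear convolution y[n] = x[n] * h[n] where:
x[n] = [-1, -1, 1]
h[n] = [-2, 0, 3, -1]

y[n] = sum_k x[k]*h[n-k]. Output length = len(x) + len(h) - 1 = 3 + 4 - 1 = 6.
y[0] = -1*-2 = 2
y[1] = -1*-2 + -1*0 = 2
y[2] = 1*-2 + -1*0 + -1*3 = -5
y[3] = 1*0 + -1*3 + -1*-1 = -2
y[4] = 1*3 + -1*-1 = 4
y[5] = 1*-1 = -1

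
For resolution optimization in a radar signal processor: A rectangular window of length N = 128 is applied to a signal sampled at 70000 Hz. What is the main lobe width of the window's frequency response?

For a rectangular window of length N,
the main lobe width in frequency is 2*f_s/N.
= 2*70000/128 = 4375/4 Hz
This determines the minimum frequency separation for resolving two sinusoids.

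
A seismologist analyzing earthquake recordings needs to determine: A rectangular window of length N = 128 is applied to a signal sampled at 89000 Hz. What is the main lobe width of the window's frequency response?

For a rectangular window of length N,
the main lobe width in frequency is 2*f_s/N.
= 2*89000/128 = 11125/8 Hz
This determines the minimum frequency separation for resolving two sinusoids.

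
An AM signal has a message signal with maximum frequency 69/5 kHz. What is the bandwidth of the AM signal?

In AM (double-sideband), the bandwidth is twice the message frequency.
BW = 2 * f_m = 2 * 69/5 kHz = 138/5 kHz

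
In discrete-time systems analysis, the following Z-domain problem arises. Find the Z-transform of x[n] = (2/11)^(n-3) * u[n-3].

Time-shifting property: if X(z) = Z{x[n]}, then Z{x[n-d]} = z^(-d) * X(z)
X(z) = z/(z - 2/11) for x[n] = (2/11)^n * u[n]
Z{x[n-3]} = z^(-3) * z/(z - 2/11) = z^(-2)/(z - 2/11)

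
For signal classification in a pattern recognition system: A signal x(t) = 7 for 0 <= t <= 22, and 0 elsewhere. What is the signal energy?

Energy = integral of |x(t)|^2 dt over the signal duration
= 7^2 * 22 = 49 * 22 = 1078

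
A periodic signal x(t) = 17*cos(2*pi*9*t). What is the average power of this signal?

Average power of A*cos(wt) is A^2/2.
P = 17^2 / 2 = 289/2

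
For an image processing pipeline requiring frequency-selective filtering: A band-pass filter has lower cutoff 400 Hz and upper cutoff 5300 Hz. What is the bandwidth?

Bandwidth = f_high - f_low
= 5300 Hz - 400 Hz = 4900 Hz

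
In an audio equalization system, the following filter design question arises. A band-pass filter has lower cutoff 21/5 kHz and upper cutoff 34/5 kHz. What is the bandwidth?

Bandwidth = f_high - f_low
= 34/5 kHz - 21/5 kHz = 13/5 kHz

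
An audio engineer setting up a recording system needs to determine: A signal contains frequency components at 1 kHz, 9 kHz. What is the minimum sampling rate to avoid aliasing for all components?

The highest frequency component is f_max = 9 kHz.
Nyquist rate = 2 * f_max = 2 * 9 kHz = 18 kHz.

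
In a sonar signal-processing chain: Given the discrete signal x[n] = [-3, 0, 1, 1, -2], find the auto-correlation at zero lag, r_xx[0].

The auto-correlation at zero lag r_xx[0] equals the signal energy.
r_xx[0] = sum of x[n]^2 = (-3)^2 + 0^2 + 1^2 + 1^2 + (-2)^2
= 9 + 0 + 1 + 1 + 4 = 15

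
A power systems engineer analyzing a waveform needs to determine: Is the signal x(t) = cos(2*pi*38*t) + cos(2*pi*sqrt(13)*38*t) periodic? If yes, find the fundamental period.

f1 = 38 Hz, f2 = 38*sqrt(13) Hz
Ratio f2/f1 = sqrt(13), which is irrational.
Since the frequency ratio is irrational, no common period exists.
The signal is not periodic.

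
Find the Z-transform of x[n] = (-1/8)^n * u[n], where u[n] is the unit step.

The Z-transform of a^n * u[n] is z/(z-a) for |z| > |a|.
Here a = -1/8, so X(z) = z/(z - (-1/8)) = 8z/(8z + 1)
ROC: |z| > 1/8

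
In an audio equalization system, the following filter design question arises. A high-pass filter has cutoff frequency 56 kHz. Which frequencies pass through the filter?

A high-pass filter passes all frequencies above the cutoff frequency 56 kHz and attenuates lower frequencies.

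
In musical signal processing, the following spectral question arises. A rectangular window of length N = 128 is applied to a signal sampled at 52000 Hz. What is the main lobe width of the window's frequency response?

For a rectangular window of length N,
the main lobe width in frequency is 2*f_s/N.
= 2*52000/128 = 1625/2 Hz
This determines the minimum frequency separation for resolving two sinusoids.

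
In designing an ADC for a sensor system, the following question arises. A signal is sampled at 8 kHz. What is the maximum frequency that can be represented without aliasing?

The maximum frequency that can be represented without aliasing
is the Nyquist frequency: f_max = f_s / 2 = 8 kHz / 2 = 4 kHz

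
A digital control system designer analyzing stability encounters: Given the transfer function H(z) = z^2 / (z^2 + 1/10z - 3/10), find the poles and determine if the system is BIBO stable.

Poles are roots of the denominator: z^2 + 1/10z - 3/10 = 0.
Quadratic formula: z = [-(1/10) +/- sqrt((1/10)^2 - 4*(-3/10))] / 2
Discriminant = 1/100 + 6/5 = 121/100; sqrt = 11/10.
z = (-1/10 +/- 11/10) / 2 => z = 1/2 or z = -3/5.
|p1| = 3/5, |p2| = 1/2.
For BIBO stability, all poles must lie inside the unit circle (|p| < 1).
System is STABLE since both |p| < 1.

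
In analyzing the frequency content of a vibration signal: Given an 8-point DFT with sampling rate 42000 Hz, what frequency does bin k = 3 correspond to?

The frequency of DFT bin k is: f_k = k * f_s / N
f_3 = 3 * 42000 / 8 = 15750 Hz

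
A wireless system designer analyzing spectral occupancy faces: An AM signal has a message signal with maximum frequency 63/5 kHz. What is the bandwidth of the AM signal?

In AM (double-sideband), the bandwidth is twice the message frequency.
BW = 2 * f_m = 2 * 63/5 kHz = 126/5 kHz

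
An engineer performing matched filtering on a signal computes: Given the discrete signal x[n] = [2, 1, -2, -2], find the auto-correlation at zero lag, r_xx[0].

The auto-correlation at zero lag r_xx[0] equals the signal energy.
r_xx[0] = sum of x[n]^2 = 2^2 + 1^2 + (-2)^2 + (-2)^2
= 4 + 1 + 4 + 4 = 13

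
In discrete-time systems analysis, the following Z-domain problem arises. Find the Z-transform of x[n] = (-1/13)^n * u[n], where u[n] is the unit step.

The Z-transform of a^n * u[n] is z/(z-a) for |z| > |a|.
Here a = -1/13, so X(z) = z/(z - (-1/13)) = 13z/(13z + 1)
ROC: |z| > 1/13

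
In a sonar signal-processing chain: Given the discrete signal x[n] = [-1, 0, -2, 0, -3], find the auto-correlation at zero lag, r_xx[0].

The auto-correlation at zero lag r_xx[0] equals the signal energy.
r_xx[0] = sum of x[n]^2 = (-1)^2 + 0^2 + (-2)^2 + 0^2 + (-3)^2
= 1 + 0 + 4 + 0 + 9 = 14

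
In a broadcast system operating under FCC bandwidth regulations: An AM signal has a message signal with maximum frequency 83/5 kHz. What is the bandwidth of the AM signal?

In AM (double-sideband), the bandwidth is twice the message frequency.
BW = 2 * f_m = 2 * 83/5 kHz = 166/5 kHz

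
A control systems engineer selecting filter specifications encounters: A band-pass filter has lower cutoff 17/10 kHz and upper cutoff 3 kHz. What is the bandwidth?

Bandwidth = f_high - f_low
= 3 kHz - 17/10 kHz = 13/10 kHz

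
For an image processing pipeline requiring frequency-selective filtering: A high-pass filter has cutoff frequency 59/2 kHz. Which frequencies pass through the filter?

A high-pass filter passes all frequencies above the cutoff frequency 59/2 kHz and attenuates lower frequencies.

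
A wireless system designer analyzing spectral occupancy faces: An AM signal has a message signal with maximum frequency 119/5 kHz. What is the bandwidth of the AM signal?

In AM (double-sideband), the bandwidth is twice the message frequency.
BW = 2 * f_m = 2 * 119/5 kHz = 238/5 kHz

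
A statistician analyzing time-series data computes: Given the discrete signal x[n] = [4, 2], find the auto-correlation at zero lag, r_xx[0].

The auto-correlation at zero lag r_xx[0] equals the signal energy.
r_xx[0] = sum of x[n]^2 = 4^2 + 2^2
= 16 + 4 = 20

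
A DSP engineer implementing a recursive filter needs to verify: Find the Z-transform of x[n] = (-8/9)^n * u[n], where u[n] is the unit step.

The Z-transform of a^n * u[n] is z/(z-a) for |z| > |a|.
Here a = -8/9, so X(z) = z/(z - (-8/9)) = 9z/(9z + 8)
ROC: |z| > 8/9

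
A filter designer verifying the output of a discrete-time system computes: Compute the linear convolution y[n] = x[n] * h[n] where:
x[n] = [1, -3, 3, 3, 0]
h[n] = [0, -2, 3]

y[n] = sum_k x[k]*h[n-k]. Output length = len(x) + len(h) - 1 = 5 + 3 - 1 = 7.
y[0] = 1*0 = 0
y[1] = -3*0 + 1*-2 = -2
y[2] = 3*0 + -3*-2 + 1*3 = 9
y[3] = 3*0 + 3*-2 + -3*3 = -15
y[4] = 0*0 + 3*-2 + 3*3 = 3
y[5] = 0*-2 + 3*3 = 9
y[6] = 0*3 = 0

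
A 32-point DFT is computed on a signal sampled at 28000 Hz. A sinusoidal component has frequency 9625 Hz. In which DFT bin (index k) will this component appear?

DFT frequency resolution = f_s/N = 28000/32 = 875 Hz
Bin index k = f_signal / resolution = 9625 / 875 = 11
The signal frequency 9625 Hz falls in DFT bin k = 11.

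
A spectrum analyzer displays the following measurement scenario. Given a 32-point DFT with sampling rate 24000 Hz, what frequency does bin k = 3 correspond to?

The frequency of DFT bin k is: f_k = k * f_s / N
f_3 = 3 * 24000 / 32 = 2250 Hz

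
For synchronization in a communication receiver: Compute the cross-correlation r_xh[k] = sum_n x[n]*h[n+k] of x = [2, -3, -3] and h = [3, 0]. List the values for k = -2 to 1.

Both sequences indexed from 0 and zero outside their support.
Lags with overlap: k = -2 to 1.
  r_xh[-2] = x[2]*h[0] = -9
  r_xh[-1] = x[1]*h[0] + x[2]*h[1] = -9
  r_xh[0] = x[0]*h[0] + x[1]*h[1] = 6
  r_xh[1] = x[0]*h[1] = 0
r_xh = [-9, -9, 6, 0] (for k = -2, ..., 1)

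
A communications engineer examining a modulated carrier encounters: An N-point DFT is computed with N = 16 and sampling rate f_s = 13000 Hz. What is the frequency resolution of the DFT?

DFT frequency resolution = f_s / N
= 13000 / 16 = 1625/2 Hz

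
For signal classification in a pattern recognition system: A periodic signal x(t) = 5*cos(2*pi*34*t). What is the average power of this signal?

Average power of A*cos(wt) is A^2/2.
P = 5^2 / 2 = 25/2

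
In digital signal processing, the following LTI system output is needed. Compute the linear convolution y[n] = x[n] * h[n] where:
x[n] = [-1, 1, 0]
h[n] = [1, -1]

y[n] = sum_k x[k]*h[n-k]. Output length = len(x) + len(h) - 1 = 3 + 2 - 1 = 4.
y[0] = -1*1 = -1
y[1] = 1*1 + -1*-1 = 2
y[2] = 0*1 + 1*-1 = -1
y[3] = 0*-1 = 0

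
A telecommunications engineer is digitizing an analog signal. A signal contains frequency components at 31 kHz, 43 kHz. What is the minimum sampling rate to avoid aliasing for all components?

The highest frequency component is f_max = 43 kHz.
Nyquist rate = 2 * f_max = 2 * 43 kHz = 86 kHz.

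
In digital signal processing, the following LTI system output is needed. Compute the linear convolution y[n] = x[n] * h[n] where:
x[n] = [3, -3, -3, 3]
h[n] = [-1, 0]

y[n] = sum_k x[k]*h[n-k]. Output length = len(x) + len(h) - 1 = 4 + 2 - 1 = 5.
y[0] = 3*-1 = -3
y[1] = -3*-1 + 3*0 = 3
y[2] = -3*-1 + -3*0 = 3
y[3] = 3*-1 + -3*0 = -3
y[4] = 3*0 = 0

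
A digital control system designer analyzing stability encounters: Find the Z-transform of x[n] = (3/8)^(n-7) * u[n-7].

Time-shifting property: if X(z) = Z{x[n]}, then Z{x[n-d]} = z^(-d) * X(z)
X(z) = z/(z - 3/8) for x[n] = (3/8)^n * u[n]
Z{x[n-7]} = z^(-7) * z/(z - 3/8) = z^(-6)/(z - 3/8)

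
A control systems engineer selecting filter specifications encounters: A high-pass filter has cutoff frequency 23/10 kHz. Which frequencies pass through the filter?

A high-pass filter passes all frequencies above the cutoff frequency 23/10 kHz and attenuates lower frequencies.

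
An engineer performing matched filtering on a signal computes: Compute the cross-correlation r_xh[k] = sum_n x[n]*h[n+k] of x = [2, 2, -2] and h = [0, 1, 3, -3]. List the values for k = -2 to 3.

Both sequences indexed from 0 and zero outside their support.
Lags with overlap: k = -2 to 3.
  r_xh[-2] = x[2]*h[0] = 0
  r_xh[-1] = x[1]*h[0] + x[2]*h[1] = -2
  r_xh[0] = x[0]*h[0] + x[1]*h[1] + x[2]*h[2] = -4
  r_xh[1] = x[0]*h[1] + x[1]*h[2] + x[2]*h[3] = 14
  r_xh[2] = x[0]*h[2] + x[1]*h[3] = 0
  r_xh[3] = x[0]*h[3] = -6
r_xh = [0, -2, -4, 14, 0, -6] (for k = -2, ..., 3)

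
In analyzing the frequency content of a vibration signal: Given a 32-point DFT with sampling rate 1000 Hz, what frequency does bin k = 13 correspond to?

The frequency of DFT bin k is: f_k = k * f_s / N
f_13 = 13 * 1000 / 32 = 1625/4 Hz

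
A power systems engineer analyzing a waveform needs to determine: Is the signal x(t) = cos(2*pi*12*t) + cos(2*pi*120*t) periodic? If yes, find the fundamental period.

f1 = 12 Hz, f2 = 120 Hz
Period T1 = 1/12, T2 = 1/120
Ratio T1/T2 = 120/12, which is rational.
The signal is periodic with fundamental period T = 1/GCD(12,120) = 1/12 s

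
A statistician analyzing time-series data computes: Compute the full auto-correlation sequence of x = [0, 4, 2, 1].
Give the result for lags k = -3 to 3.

r_xx[k] = sum_m x[m]*x[m+k], indexed from 0, for k = -3 to 3:
  r_xx[-3] = x[3]*x[0] = 0
  r_xx[-2] = x[2]*x[0] + x[3]*x[1] = 4
  r_xx[-1] = x[1]*x[0] + x[2]*x[1] + x[3]*x[2] = 10
  r_xx[0] = x[0]*x[0] + x[1]*x[1] + x[2]*x[2] + x[3]*x[3] = 21
  r_xx[1] = x[0]*x[1] + x[1]*x[2] + x[2]*x[3] = 10
  r_xx[2] = x[0]*x[2] + x[1]*x[3] = 4
  r_xx[3] = x[0]*x[3] = 0
r_xx = [0, 4, 10, 21, 10, 4, 0]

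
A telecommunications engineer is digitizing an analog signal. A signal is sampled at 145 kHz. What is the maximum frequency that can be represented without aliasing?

The maximum frequency that can be represented without aliasing
is the Nyquist frequency: f_max = f_s / 2 = 145 kHz / 2 = 145/2 kHz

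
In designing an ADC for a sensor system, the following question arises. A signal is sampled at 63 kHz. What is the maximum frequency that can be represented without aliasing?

The maximum frequency that can be represented without aliasing
is the Nyquist frequency: f_max = f_s / 2 = 63 kHz / 2 = 63/2 kHz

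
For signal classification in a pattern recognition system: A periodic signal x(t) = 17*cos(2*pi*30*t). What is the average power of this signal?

Average power of A*cos(wt) is A^2/2.
P = 17^2 / 2 = 289/2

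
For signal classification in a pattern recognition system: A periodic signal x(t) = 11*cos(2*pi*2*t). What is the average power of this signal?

Average power of A*cos(wt) is A^2/2.
P = 11^2 / 2 = 121/2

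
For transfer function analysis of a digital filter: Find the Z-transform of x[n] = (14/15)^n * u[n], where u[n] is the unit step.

The Z-transform of a^n * u[n] is z/(z-a) for |z| > |a|.
Here a = 14/15, so X(z) = z/(z - (14/15)) = 15z/(15z - 14)
ROC: |z| > 14/15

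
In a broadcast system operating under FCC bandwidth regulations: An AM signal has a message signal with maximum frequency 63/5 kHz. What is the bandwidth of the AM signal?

In AM (double-sideband), the bandwidth is twice the message frequency.
BW = 2 * f_m = 2 * 63/5 kHz = 126/5 kHz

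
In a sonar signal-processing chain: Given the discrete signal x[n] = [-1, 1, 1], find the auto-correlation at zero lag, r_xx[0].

The auto-correlation at zero lag r_xx[0] equals the signal energy.
r_xx[0] = sum of x[n]^2 = (-1)^2 + 1^2 + 1^2
= 1 + 1 + 1 = 3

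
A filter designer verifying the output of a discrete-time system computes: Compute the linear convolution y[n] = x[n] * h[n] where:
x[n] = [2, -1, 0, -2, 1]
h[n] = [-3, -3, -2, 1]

y[n] = sum_k x[k]*h[n-k]. Output length = len(x) + len(h) - 1 = 5 + 4 - 1 = 8.
y[0] = 2*-3 = -6
y[1] = -1*-3 + 2*-3 = -3
y[2] = 0*-3 + -1*-3 + 2*-2 = -1
y[3] = -2*-3 + 0*-3 + -1*-2 + 2*1 = 10
y[4] = 1*-3 + -2*-3 + 0*-2 + -1*1 = 2
y[5] = 1*-3 + -2*-2 + 0*1 = 1
y[6] = 1*-2 + -2*1 = -4
y[7] = 1*1 = 1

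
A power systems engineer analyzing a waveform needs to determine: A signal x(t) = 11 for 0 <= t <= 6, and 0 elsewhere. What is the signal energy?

Energy = integral of |x(t)|^2 dt over the signal duration
= 11^2 * 6 = 121 * 6 = 726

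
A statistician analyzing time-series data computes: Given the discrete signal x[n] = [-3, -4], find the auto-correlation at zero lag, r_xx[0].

The auto-correlation at zero lag r_xx[0] equals the signal energy.
r_xx[0] = sum of x[n]^2 = (-3)^2 + (-4)^2
= 9 + 16 = 25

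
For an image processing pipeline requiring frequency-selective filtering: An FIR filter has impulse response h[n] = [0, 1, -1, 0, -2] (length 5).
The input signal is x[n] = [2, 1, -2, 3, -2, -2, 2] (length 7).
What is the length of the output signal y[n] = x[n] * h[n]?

For linear convolution, the output length is:
len(y) = len(x) + len(h) - 1 = 7 + 5 - 1 = 11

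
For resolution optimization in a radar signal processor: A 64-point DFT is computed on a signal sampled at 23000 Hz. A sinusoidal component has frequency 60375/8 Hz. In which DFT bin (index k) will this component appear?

DFT frequency resolution = f_s/N = 23000/64 = 2875/8 Hz
Bin index k = f_signal / resolution = 60375/8 / 2875/8 = 21
The signal frequency 60375/8 Hz falls in DFT bin k = 21.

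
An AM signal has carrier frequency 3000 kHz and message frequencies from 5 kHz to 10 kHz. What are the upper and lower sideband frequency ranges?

Upper sideband (USB) = fc + [fm_low, fm_high] = 3000 + [5, 10] = [3005, 3010] kHz
Lower sideband (LSB) = fc - [fm_high, fm_low] = 3000 - [10, 5] = [2990, 2995] kHz
Total occupied spectrum: 2990 kHz to 3010 kHz (plus carrier at 3000 kHz)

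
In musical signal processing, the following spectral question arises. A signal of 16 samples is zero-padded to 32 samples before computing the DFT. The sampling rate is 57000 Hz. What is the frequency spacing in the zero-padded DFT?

Original DFT: N = 16, resolution = f_s/N = 57000/16 = 7125/2 Hz
Zero-padded DFT: N = 32, resolution = f_s/N = 57000/32 = 7125/4 Hz
Zero-padding interpolates the spectrum (finer frequency grid)
but does NOT improve the true spectral resolution (ability to resolve close frequencies).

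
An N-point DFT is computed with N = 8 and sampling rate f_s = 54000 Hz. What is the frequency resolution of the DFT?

DFT frequency resolution = f_s / N
= 54000 / 8 = 6750 Hz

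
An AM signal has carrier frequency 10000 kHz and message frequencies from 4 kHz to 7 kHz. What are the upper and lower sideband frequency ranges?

Upper sideband (USB) = fc + [fm_low, fm_high] = 10000 + [4, 7] = [10004, 10007] kHz
Lower sideband (LSB) = fc - [fm_high, fm_low] = 10000 - [7, 4] = [9993, 9996] kHz
Total occupied spectrum: 9993 kHz to 10007 kHz (plus carrier at 10000 kHz)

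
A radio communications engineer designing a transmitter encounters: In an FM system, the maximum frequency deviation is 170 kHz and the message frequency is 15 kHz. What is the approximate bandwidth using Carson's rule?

Carson's rule: BW = 2*(delta_f + f_m)
= 2*(170 + 15) kHz = 370 kHz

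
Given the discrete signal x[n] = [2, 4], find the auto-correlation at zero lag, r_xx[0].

The auto-correlation at zero lag r_xx[0] equals the signal energy.
r_xx[0] = sum of x[n]^2 = 2^2 + 4^2
= 4 + 16 = 20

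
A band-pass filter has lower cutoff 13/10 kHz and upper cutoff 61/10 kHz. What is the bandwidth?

Bandwidth = f_high - f_low
= 61/10 kHz - 13/10 kHz = 24/5 kHz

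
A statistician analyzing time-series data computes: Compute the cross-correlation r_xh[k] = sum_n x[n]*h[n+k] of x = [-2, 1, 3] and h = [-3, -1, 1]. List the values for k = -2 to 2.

Both sequences indexed from 0 and zero outside their support.
Lags with overlap: k = -2 to 2.
  r_xh[-2] = x[2]*h[0] = -9
  r_xh[-1] = x[1]*h[0] + x[2]*h[1] = -6
  r_xh[0] = x[0]*h[0] + x[1]*h[1] + x[2]*h[2] = 8
  r_xh[1] = x[0]*h[1] + x[1]*h[2] = 3
  r_xh[2] = x[0]*h[2] = -2
r_xh = [-9, -6, 8, 3, -2] (for k = -2, ..., 2)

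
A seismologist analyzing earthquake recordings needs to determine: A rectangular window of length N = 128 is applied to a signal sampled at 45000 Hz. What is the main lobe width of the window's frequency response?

For a rectangular window of length N,
the main lobe width in frequency is 2*f_s/N.
= 2*45000/128 = 5625/8 Hz
This determines the minimum frequency separation for resolving two sinusoids.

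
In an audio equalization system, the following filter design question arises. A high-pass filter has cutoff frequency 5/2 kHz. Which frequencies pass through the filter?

A high-pass filter passes all frequencies above the cutoff frequency 5/2 kHz and attenuates lower frequencies.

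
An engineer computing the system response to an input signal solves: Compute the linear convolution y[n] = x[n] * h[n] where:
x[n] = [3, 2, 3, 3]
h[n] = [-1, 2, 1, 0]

y[n] = sum_k x[k]*h[n-k]. Output length = len(x) + len(h) - 1 = 4 + 4 - 1 = 7.
y[0] = 3*-1 = -3
y[1] = 2*-1 + 3*2 = 4
y[2] = 3*-1 + 2*2 + 3*1 = 4
y[3] = 3*-1 + 3*2 + 2*1 + 3*0 = 5
y[4] = 3*2 + 3*1 + 2*0 = 9
y[5] = 3*1 + 3*0 = 3
y[6] = 3*0 = 0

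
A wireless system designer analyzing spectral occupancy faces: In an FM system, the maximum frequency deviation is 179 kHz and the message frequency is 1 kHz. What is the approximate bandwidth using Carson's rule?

Carson's rule: BW = 2*(delta_f + f_m)
= 2*(179 + 1) kHz = 360 kHz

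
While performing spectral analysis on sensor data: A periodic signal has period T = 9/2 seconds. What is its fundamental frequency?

The fundamental frequency is the reciprocal of the period.
f = 1/T = 1/(9/2) = 2/9 Hz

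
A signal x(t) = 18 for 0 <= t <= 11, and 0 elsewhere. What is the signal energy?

Energy = integral of |x(t)|^2 dt over the signal duration
= 18^2 * 11 = 324 * 11 = 3564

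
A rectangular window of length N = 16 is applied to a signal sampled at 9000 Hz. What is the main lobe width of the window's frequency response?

For a rectangular window of length N,
the main lobe width in frequency is 2*f_s/N.
= 2*9000/16 = 1125 Hz
This determines the minimum frequency separation for resolving two sinusoids.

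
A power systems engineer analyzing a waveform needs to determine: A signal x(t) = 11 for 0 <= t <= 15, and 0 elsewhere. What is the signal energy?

Energy = integral of |x(t)|^2 dt over the signal duration
= 11^2 * 15 = 121 * 15 = 1815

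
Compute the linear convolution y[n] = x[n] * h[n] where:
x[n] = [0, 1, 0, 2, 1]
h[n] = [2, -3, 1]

y[n] = sum_k x[k]*h[n-k]. Output length = len(x) + len(h) - 1 = 5 + 3 - 1 = 7.
y[0] = 0*2 = 0
y[1] = 1*2 + 0*-3 = 2
y[2] = 0*2 + 1*-3 + 0*1 = -3
y[3] = 2*2 + 0*-3 + 1*1 = 5
y[4] = 1*2 + 2*-3 + 0*1 = -4
y[5] = 1*-3 + 2*1 = -1
y[6] = 1*1 = 1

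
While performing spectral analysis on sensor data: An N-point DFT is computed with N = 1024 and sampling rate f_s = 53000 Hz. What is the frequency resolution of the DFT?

DFT frequency resolution = f_s / N
= 53000 / 1024 = 6625/128 Hz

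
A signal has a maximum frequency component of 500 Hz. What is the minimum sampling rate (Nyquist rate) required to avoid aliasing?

By the Nyquist-Shannon sampling theorem,
the minimum sampling rate (Nyquist rate) must be at least 2 * f_max.
Nyquist rate = 2 * 500 Hz = 1000 Hz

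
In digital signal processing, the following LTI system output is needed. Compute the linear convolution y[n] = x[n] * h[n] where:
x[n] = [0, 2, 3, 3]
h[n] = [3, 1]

y[n] = sum_k x[k]*h[n-k]. Output length = len(x) + len(h) - 1 = 4 + 2 - 1 = 5.
y[0] = 0*3 = 0
y[1] = 2*3 + 0*1 = 6
y[2] = 3*3 + 2*1 = 11
y[3] = 3*3 + 3*1 = 12
y[4] = 3*1 = 3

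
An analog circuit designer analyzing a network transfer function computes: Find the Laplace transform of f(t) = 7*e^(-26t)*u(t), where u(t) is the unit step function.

Standard Laplace transform pair:
e^(-at)*u(t) <-> 1/(s+a)
With a = 26: L{7*e^(-26t)*u(t)} = 7/(s+26), ROC: Re(s) > -26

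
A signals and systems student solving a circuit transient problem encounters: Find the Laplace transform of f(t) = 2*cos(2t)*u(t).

Standard pair: cos(wt)*u(t) <-> s/(s^2+w^2)
With w = 2: L{2*cos(2t)*u(t)} = 2s/(s^2+4)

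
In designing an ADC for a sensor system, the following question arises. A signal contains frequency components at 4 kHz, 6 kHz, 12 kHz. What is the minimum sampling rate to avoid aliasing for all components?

The highest frequency component is f_max = 12 kHz.
Nyquist rate = 2 * f_max = 2 * 12 kHz = 24 kHz.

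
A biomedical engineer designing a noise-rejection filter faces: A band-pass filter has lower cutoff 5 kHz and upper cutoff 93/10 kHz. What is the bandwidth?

Bandwidth = f_high - f_low
= 93/10 kHz - 5 kHz = 43/10 kHz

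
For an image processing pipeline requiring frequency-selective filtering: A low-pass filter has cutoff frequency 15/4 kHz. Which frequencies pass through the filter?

A low-pass filter passes all frequencies below the cutoff frequency 15/4 kHz and attenuates higher frequencies.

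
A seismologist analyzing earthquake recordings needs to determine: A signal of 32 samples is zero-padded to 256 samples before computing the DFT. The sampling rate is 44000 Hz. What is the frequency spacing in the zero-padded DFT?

Original DFT: N = 32, resolution = f_s/N = 44000/32 = 1375 Hz
Zero-padded DFT: N = 256, resolution = f_s/N = 44000/256 = 1375/8 Hz
Zero-padding interpolates the spectrum (finer frequency grid)
but does NOT improve the true spectral resolution (ability to resolve close frequencies).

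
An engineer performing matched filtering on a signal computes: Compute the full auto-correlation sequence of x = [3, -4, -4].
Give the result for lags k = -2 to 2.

r_xx[k] = sum_m x[m]*x[m+k], indexed from 0, for k = -2 to 2:
  r_xx[-2] = x[2]*x[0] = -12
  r_xx[-1] = x[1]*x[0] + x[2]*x[1] = 4
  r_xx[0] = x[0]*x[0] + x[1]*x[1] + x[2]*x[2] = 41
  r_xx[1] = x[0]*x[1] + x[1]*x[2] = 4
  r_xx[2] = x[0]*x[2] = -12
r_xx = [-12, 4, 41, 4, -12]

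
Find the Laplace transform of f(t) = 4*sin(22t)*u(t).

Standard pair: sin(wt)*u(t) <-> w/(s^2+w^2)
With w = 22: L{4*sin(22t)*u(t)} = 88/(s^2+484)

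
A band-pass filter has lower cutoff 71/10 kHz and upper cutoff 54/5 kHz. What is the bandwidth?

Bandwidth = f_high - f_low
= 54/5 kHz - 71/10 kHz = 37/10 kHz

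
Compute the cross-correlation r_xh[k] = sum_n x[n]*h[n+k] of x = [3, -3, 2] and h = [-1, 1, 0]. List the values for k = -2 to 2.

Both sequences indexed from 0 and zero outside their support.
Lags with overlap: k = -2 to 2.
  r_xh[-2] = x[2]*h[0] = -2
  r_xh[-1] = x[1]*h[0] + x[2]*h[1] = 5
  r_xh[0] = x[0]*h[0] + x[1]*h[1] + x[2]*h[2] = -6
  r_xh[1] = x[0]*h[1] + x[1]*h[2] = 3
  r_xh[2] = x[0]*h[2] = 0
r_xh = [-2, 5, -6, 3, 0] (for k = -2, ..., 2)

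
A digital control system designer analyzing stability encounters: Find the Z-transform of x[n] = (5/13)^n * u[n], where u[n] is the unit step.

The Z-transform of a^n * u[n] is z/(z-a) for |z| > |a|.
Here a = 5/13, so X(z) = z/(z - (5/13)) = 13z/(13z - 5)
ROC: |z| > 5/13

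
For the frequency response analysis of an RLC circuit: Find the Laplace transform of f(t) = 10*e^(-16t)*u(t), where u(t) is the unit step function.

Standard Laplace transform pair:
e^(-at)*u(t) <-> 1/(s+a)
With a = 16: L{10*e^(-16t)*u(t)} = 10/(s+16), ROC: Re(s) > -16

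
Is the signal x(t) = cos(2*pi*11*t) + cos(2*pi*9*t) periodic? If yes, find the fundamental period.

f1 = 11 Hz, f2 = 9 Hz
Period T1 = 1/11, T2 = 1/9
Ratio T1/T2 = 9/11, which is rational.
The signal is periodic with fundamental period T = 1/GCD(11,9) = 1 s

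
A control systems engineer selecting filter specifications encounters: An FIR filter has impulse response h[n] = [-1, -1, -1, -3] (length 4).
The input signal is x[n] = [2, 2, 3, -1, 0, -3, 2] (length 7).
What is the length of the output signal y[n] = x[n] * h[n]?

For linear convolution, the output length is:
len(y) = len(x) + len(h) - 1 = 7 + 4 - 1 = 10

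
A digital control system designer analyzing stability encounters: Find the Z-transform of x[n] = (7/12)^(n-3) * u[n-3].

Time-shifting property: if X(z) = Z{x[n]}, then Z{x[n-d]} = z^(-d) * X(z)
X(z) = z/(z - 7/12) for x[n] = (7/12)^n * u[n]
Z{x[n-3]} = z^(-3) * z/(z - 7/12) = z^(-2)/(z - 7/12)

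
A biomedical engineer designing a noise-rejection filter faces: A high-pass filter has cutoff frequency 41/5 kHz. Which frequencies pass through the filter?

A high-pass filter passes all frequencies above the cutoff frequency 41/5 kHz and attenuates lower frequencies.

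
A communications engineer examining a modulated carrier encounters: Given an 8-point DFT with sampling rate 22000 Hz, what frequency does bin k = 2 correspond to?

The frequency of DFT bin k is: f_k = k * f_s / N
f_2 = 2 * 22000 / 8 = 5500 Hz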